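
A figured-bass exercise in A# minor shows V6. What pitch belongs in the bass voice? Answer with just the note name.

V in A# minor has root E#; the chord is E#-G##-B#.
The figure 6 means first inversion — the third is in the bass.

G##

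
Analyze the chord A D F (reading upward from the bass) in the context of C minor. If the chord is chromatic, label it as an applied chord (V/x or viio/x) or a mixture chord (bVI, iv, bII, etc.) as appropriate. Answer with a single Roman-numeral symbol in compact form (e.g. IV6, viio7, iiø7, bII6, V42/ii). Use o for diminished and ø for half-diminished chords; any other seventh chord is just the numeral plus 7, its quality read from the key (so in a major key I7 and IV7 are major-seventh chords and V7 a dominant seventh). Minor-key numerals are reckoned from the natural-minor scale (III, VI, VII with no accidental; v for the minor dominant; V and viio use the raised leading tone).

ii64

The pitches D-F-A form a minor triad rooted on D.
D is the second degree of C minor. This is the minor supertonic, borrowed from the parallel major (the Dorian ii).
With A in the bass the chord is in second inversion, so the figured bass is 64.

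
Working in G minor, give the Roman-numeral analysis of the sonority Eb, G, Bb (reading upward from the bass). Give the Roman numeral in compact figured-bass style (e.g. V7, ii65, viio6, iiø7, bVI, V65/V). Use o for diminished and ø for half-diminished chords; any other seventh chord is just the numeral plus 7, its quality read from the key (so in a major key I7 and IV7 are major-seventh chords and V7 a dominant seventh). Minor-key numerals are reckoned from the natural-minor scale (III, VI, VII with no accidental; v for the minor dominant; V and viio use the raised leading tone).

VI

The pitches Eb-G-Bb form a major triad rooted on Eb.
In G minor, Eb is the submediant; the diatonic major triad there is VI.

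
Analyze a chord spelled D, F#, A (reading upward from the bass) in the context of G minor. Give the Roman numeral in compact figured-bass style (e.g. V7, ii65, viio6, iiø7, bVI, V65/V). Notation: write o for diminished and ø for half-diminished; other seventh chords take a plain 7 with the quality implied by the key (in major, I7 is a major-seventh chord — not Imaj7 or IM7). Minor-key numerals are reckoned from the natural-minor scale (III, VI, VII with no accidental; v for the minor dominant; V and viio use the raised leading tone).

V

Stacked in thirds the chord is D-F#-A: a major triad on D.
D is scale degree 5 in G minor, and a major triad on that degree is written V.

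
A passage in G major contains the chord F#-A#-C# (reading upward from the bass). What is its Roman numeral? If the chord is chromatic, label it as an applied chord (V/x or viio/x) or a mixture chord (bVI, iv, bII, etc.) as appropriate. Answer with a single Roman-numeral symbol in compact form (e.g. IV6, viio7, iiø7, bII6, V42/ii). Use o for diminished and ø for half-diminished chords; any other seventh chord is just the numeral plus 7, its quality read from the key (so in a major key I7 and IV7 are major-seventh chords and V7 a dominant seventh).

V/iii

The pitches F#-A#-C# form a major triad rooted on F#.
F# is not a diatonic chord root with this quality in G major, but it lies a perfect fifth above B (iii), so the chord functions as an applied dominant of iii.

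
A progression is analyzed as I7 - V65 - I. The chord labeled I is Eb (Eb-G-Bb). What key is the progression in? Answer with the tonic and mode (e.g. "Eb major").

Eb major

I is given as Eb-G-Bb — a major triad with root Eb.
If Eb is scale degree 1 and the mode makes that degree carry a major triad, the tonic is Eb and the mode is major.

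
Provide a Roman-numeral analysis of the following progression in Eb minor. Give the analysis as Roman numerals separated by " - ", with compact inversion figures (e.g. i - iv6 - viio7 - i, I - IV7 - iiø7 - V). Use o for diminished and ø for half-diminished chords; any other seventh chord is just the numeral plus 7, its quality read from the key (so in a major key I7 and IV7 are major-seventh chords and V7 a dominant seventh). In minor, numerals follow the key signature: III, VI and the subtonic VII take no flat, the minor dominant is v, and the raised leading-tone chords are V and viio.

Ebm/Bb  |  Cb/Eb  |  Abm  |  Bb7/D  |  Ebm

i64 - VI6 - iv - V65 - i

Ebm/Bb: minor triad on Eb = scale degree 1 → i64.
Cb/Eb: root Cb is the submediant; major triad there is VI6.
Abm: minor triad on Ab = scale degree 4 → iv.
Bb7/D: dominant seventh chord on Bb = scale degree 5 → V65.
Ebm: root Eb is the tonic; minor triad there is i.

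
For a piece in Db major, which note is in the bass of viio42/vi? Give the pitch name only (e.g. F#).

Gb

The applied chord viio42/vi is rooted on A: A-C-Eb-Gb.
The figure 42 means third inversion — the seventh is in the bass.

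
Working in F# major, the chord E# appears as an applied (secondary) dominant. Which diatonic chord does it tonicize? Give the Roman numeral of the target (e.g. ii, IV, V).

The chord is a major triad on E#.
A dominant resolves down a perfect fifth: E# → A#. In F# major, A# is scale degree 3, i.e. iii.

iii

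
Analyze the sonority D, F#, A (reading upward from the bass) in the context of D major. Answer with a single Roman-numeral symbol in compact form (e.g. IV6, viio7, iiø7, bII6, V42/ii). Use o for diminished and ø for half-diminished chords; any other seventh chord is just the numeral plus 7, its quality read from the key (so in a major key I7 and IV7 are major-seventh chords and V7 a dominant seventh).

I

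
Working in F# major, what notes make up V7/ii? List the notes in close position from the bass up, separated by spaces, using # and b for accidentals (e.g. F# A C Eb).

D# F## A# C#

The slash means an applied dominant: we want the dominant of ii. In F# major, ii is G# minor, and its dominant is built on D#.
Building a dominant seventh chord on D# gives D#-F##-A#-C#.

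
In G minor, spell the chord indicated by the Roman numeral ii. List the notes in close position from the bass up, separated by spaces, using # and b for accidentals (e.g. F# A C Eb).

Scale degree 2 in G minor is A; here the chord built on it is altered to a minor triad. ii is the minor supertonic, borrowed from the parallel major (the Dorian ii).
So the chord is A-C-E, a minor triad.

A C E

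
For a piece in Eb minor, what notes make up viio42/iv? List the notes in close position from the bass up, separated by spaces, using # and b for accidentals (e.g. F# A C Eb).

Fb G Bb Db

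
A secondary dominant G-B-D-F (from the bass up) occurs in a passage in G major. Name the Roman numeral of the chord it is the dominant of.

IV

The chord is a dominant seventh chord on G.
A dominant resolves down a perfect fifth: G → C. In G major, C is scale degree 4, i.e. IV.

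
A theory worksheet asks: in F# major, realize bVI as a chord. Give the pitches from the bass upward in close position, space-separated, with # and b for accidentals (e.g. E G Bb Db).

D F# A

Scale degree 6 in F# major is D#; lowering it a half step gives D. bVI is a major triad on the lowered sixth degree, borrowed from the parallel minor.
So the chord is D-F#-A.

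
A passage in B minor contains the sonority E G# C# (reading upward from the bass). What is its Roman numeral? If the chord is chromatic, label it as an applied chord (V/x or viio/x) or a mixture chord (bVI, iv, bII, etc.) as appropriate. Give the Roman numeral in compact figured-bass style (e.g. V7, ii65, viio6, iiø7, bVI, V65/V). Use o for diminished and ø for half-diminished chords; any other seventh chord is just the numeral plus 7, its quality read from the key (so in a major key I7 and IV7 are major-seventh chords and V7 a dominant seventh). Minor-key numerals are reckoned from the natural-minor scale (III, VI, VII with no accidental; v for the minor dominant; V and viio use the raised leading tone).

The pitches C#-E-G# form a minor triad rooted on C#.
C# is the second degree of B minor. This is the minor supertonic, borrowed from the parallel major (the Dorian ii).
With E in the bass the chord is in first inversion, so the figured bass is 6.

ii6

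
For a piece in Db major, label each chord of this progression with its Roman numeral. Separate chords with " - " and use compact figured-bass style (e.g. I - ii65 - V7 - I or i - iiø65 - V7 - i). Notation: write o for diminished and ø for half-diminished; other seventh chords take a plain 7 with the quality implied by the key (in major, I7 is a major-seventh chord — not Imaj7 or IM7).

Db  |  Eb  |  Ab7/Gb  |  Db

I - V/V - V42 - I

Db: major triad on Db = scale degree 1 → I.
Eb is the secondary dominant of V (major triad on Eb): V/V.
Ab7/Gb: root Ab is the dominant; dominant seventh chord there is V42.
Db: root Db is the tonic; major triad there is I.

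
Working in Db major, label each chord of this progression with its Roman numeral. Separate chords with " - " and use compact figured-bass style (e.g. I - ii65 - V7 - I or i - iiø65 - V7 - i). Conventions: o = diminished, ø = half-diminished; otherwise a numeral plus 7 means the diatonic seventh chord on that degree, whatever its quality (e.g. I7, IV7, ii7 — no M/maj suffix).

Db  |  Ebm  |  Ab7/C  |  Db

I - ii - V65 - I

Db: major triad on Db = scale degree 1 → I.
Ebm has root Eb, degree 2 in Db major, so ii.
Ab7/C: root Ab is the dominant; dominant seventh chord there is V65.
Db: root Db is the tonic; major triad there is I.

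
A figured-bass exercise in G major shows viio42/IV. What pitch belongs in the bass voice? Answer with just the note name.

The applied chord viio42/IV is rooted on B: B-D-F-Ab.
The figure 42 means third inversion — the seventh is in the bass.

Ab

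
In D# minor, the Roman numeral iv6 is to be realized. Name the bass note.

B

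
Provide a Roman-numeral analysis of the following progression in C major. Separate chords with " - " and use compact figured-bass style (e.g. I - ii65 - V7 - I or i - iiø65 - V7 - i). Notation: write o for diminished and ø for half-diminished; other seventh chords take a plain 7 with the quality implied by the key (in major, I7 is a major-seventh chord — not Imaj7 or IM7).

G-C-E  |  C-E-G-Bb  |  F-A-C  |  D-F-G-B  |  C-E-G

I64 - V7/IV - IV - V43 - I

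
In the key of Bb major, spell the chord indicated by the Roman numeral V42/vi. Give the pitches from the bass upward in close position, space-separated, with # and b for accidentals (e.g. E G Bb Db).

V42/vi is a secondary dominant — the dominant seventh of vi. vi in Bb major is G, so the applied chord's root is D, a perfect fifth above.
Building a dominant seventh chord on D gives D-F#-A-C.
The figured bass 42 indicates third inversion, placing the seventh (C) in the bass: C-D-F#-A.

C D F# A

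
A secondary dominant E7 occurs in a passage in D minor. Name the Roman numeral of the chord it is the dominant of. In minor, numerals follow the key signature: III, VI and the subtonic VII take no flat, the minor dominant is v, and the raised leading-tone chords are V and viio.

V

The chord is a dominant seventh chord on E.
A dominant resolves down a perfect fifth: E → A. In D minor, A is scale degree 5, i.e. V.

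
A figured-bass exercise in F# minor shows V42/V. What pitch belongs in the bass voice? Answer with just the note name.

The applied chord V42/V is rooted on G#: G#-B#-D#-F#.
The figure 42 means third inversion — the seventh is in the bass.

F#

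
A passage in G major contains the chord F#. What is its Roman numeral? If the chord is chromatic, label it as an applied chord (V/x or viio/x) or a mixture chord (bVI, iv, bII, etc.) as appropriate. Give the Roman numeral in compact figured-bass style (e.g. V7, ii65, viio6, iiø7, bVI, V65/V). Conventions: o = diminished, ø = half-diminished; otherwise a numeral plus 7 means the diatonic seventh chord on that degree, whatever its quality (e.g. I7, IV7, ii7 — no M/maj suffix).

The pitches F#-A#-C# form a major triad rooted on F#.
F# is not a diatonic chord root with this quality in G major, but it lies a perfect fifth above B (iii), so the chord functions as an applied dominant of iii.

V/iii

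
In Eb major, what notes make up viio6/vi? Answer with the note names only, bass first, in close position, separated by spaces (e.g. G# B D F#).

D F B

viio6/vi is a secondary leading-tone chord. The target vi is C in Eb major; the applied chord is rooted a semitone below, on B.
Building a diminished triad on B gives B-D-F.
With the 6 figure the chord is in first inversion; from the bass D upward in close position it reads D-F-B.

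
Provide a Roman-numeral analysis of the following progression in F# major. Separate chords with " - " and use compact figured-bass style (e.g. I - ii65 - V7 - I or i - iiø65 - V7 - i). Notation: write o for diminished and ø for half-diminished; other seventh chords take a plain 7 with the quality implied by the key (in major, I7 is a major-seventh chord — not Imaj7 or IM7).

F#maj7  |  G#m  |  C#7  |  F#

F#maj7 has root F#, degree 1 in F# major, so I7.
G#m has root G#, degree 2 in F# major, so ii.
C#7: dominant seventh chord on C# = scale degree 5 → V7.
F#: major triad on F# = scale degree 1 → I.

I7 - ii - V7 - I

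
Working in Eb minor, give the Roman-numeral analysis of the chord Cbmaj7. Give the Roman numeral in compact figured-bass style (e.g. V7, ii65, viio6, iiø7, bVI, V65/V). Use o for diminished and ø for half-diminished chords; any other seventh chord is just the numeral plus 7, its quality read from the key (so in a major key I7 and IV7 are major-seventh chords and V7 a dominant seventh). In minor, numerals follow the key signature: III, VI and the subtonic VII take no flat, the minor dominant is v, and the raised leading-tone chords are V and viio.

VI7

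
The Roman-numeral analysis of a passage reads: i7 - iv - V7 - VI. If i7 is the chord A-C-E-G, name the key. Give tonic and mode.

The chord Am7 is a minor seventh chord rooted on A; its label is i7.
If A is scale degree 1 and the mode makes that degree carry a minor seventh chord, the tonic is A and the mode is minor.

A minor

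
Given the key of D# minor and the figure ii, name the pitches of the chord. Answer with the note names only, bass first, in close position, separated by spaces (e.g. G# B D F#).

ii is the minor supertonic, borrowed from the parallel major (the Dorian ii). In D# minor that root is E#.
So the chord is E#-G#-B#, a minor triad.

E# G# B#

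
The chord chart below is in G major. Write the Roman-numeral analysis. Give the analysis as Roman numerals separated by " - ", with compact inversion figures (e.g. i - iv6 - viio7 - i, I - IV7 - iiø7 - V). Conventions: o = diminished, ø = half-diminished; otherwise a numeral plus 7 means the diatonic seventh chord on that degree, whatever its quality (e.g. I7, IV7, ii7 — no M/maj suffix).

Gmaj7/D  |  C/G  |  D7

I43 - IV64 - V7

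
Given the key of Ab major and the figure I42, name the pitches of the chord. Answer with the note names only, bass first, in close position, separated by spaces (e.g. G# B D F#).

G Ab C Eb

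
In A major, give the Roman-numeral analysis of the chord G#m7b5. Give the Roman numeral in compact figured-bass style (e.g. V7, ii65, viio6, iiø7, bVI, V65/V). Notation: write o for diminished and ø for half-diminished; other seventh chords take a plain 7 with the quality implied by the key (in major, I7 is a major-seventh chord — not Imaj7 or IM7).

viiø7

Stacked in thirds the chord is G#-B-D-F#: a half-diminished seventh chord on G#.
In A major, G# is the leading tone; the diatonic half-diminished seventh chord there is viiø7.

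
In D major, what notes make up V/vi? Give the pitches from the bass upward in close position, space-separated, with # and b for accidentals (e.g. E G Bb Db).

V/vi is a secondary dominant — the dominant triad of vi. vi in D major is B, so the applied chord's root is F#, a perfect fifth above.
Building a major triad on F# gives F#-A#-C#.

F# A# C#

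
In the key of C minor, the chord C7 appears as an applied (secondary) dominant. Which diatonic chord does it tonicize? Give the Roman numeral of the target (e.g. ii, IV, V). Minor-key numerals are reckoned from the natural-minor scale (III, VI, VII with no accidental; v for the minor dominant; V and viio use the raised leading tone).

iv

The chord is a dominant seventh chord on C.
A dominant resolves down a perfect fifth: C → F. In C minor, F is scale degree 4, i.e. iv.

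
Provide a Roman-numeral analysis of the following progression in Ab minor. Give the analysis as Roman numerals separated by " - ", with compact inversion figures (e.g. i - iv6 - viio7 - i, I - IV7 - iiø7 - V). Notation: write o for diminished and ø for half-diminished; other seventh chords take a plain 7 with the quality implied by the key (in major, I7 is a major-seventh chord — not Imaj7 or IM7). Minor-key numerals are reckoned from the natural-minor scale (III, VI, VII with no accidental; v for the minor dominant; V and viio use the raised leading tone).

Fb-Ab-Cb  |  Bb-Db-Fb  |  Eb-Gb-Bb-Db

Fb-Ab-Cb: root Fb is the submediant; major triad there is VI.
Bb-Db-Fb: diminished triad on Bb = scale degree 2 → iio.
Eb-Gb-Bb-Db: root Eb is the dominant; minor seventh chord there is v7.

VI - iio - v7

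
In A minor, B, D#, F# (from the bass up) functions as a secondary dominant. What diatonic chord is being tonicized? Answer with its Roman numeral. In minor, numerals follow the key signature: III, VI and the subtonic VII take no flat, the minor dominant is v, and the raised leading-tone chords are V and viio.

V

The chord is a major triad on B.
A dominant resolves down a perfect fifth: B → E. In A minor, E is scale degree 5, i.e. V.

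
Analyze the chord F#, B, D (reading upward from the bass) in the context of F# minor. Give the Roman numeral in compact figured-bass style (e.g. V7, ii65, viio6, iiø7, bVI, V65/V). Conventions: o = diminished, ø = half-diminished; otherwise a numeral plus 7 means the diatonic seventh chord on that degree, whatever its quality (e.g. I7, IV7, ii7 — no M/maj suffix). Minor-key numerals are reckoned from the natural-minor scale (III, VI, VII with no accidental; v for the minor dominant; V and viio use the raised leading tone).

iv64

The pitches B-D-F# form a minor triad rooted on B.
B is scale degree 4 in F# minor, and a minor triad on that degree is written iv.
With F# in the bass the chord is in second inversion, so the figured bass is 64.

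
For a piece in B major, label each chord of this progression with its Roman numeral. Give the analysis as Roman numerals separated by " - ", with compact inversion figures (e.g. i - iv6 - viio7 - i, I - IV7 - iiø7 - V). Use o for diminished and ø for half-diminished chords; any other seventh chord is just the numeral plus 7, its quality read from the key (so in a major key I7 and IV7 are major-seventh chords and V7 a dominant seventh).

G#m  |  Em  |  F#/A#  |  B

vi - iv - V6 - I

G#m: minor triad on G# = scale degree 6 → vi.
Em: E with this quality isn't in the key; it's iv, borrowed from the parallel minor.
F#/A#: major triad on F# = scale degree 5 → V6.
B: root B is the tonic; major triad there is I.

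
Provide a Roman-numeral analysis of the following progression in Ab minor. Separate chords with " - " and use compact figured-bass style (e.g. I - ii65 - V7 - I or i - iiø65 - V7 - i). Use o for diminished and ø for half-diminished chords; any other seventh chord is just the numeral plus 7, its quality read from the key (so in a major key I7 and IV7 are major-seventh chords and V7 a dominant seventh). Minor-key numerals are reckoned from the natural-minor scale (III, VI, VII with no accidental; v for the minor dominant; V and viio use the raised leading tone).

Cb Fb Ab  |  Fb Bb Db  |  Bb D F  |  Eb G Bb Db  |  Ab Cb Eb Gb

Cb-Fb-Ab: major triad on Fb = scale degree 6 → VI64.
Fb-Bb-Db: root Bb is the supertonic; diminished triad there is iio64.
Bb-D-F: chromatic; Bb is V of V, so V/V.
Eb-G-Bb-Db: root Eb is the dominant; dominant seventh chord there is V7.
Ab-Cb-Eb-Gb has root Ab, degree 1 in Ab minor, so i7.

VI64 - iio64 - V/V - V7 - i7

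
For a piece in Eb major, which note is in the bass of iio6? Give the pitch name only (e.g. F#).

Ab

iio in Eb major has root F; the chord is F-Ab-Cb.
The figure 6 means first inversion — the third is in the bass.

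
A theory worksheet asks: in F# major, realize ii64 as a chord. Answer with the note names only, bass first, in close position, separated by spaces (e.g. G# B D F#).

D# G# B

The numeral's case and figure indicate a minor triad. In F# major its root, the second degree, is G#.
That chord is spelled G#-B-D#.
With the 64 figure the chord is in second inversion; from the bass D# upward in close position it reads D#-G#-B.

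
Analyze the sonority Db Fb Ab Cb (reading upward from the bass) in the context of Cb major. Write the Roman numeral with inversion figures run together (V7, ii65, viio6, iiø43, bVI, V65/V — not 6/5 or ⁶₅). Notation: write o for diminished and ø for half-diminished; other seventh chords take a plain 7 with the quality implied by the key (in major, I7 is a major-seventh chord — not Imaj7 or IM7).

The pitches Db-Fb-Ab-Cb form a minor seventh chord rooted on Db.
In Cb major, Db is the supertonic; the diatonic minor seventh chord there is ii7.

ii7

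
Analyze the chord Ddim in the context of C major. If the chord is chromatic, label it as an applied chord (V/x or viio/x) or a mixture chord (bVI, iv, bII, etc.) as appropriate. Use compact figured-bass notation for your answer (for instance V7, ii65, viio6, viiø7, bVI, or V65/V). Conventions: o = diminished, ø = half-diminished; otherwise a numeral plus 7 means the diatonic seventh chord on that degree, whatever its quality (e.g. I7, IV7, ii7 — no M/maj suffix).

iio

The pitches D-F-Ab form a diminished triad rooted on D.
D is the second degree of C major. This is the diminished supertonic triad, borrowed from the parallel minor.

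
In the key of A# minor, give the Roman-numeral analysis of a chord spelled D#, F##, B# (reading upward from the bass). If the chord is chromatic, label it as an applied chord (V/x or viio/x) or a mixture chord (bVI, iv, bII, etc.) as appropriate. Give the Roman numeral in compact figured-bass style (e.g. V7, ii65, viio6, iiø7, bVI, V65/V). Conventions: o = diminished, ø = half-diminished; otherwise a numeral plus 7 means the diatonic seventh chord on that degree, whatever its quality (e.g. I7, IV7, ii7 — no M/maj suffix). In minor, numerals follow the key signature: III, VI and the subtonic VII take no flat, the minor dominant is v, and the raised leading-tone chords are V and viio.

The pitches B#-D#-F## form a minor triad rooted on B#.
B# is the second degree of A# minor. This is the minor supertonic, borrowed from the parallel major (the Dorian ii).
With D# in the bass the chord is in first inversion, so the figured bass is 6.

ii6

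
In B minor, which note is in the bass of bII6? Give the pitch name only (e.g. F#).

E

bII in B minor has root C; the chord is C-E-G.
The figure 6 means first inversion — the third is in the bass.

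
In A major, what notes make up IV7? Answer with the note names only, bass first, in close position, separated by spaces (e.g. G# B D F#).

In A major, scale degree 4 is D, and the diatonic chord built there is a major seventh chord.
That chord is spelled D-F#-A-C#.

D F# A C#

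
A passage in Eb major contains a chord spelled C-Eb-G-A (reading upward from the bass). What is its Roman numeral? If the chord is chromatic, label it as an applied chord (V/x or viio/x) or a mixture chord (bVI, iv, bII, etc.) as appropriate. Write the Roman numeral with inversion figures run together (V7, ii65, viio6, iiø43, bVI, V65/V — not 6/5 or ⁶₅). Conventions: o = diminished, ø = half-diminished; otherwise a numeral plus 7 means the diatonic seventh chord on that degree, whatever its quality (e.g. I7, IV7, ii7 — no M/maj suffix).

The pitches A-C-Eb-G form a half-diminished seventh chord rooted on A.
A sits a half step below Bb (V in Eb major); a diminished chord there is the applied leading-tone chord of V.
With C in the bass the chord is in first inversion, so the figured bass is 65.

viiø65/V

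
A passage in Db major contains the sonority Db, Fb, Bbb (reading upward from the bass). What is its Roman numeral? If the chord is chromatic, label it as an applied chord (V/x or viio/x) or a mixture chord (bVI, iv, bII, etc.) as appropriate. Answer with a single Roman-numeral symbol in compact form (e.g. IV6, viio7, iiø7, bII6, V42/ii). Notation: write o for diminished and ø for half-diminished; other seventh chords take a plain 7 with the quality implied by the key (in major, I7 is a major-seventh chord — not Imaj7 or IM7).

bVI6

Stacked in thirds the chord is Bbb-Db-Fb: a major triad on Bbb.
Bbb is the lowered sixth degree of Db major (diatonic 6 would be Bb). This is a major triad on the lowered sixth degree, borrowed from the parallel minor.
With Db in the bass the chord is in first inversion, so the figured bass is 6.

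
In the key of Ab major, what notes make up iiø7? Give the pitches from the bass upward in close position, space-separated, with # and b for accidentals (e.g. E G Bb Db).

Scale degree 2 in Ab major is Bb; here the chord built on it is altered to a half-diminished seventh chord. iiø7 is the half-diminished supertonic seventh, borrowed from the parallel minor.
So the chord is Bb-Db-Fb-Ab.

Bb Db Fb Ab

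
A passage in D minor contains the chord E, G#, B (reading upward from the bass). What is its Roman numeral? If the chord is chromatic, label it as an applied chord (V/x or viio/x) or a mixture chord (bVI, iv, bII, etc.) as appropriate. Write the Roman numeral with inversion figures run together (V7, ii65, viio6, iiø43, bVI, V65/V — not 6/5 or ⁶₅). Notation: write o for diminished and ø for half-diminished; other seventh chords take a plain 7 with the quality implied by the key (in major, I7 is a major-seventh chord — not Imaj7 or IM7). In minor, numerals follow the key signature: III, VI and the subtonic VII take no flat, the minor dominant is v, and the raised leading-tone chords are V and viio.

V/V

The pitches E-G#-B form a major triad rooted on E.
E is not a diatonic chord root with this quality in D minor, but it lies a perfect fifth above A (V), so the chord functions as an applied dominant of V.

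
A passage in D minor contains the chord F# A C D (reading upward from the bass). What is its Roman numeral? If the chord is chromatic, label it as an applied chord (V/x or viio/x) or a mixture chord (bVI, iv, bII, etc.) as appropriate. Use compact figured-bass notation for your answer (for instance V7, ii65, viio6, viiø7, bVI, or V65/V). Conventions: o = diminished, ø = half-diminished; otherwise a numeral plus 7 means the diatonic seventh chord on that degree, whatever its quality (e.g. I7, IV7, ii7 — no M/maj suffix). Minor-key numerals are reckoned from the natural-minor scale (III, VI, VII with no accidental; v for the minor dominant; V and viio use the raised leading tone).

The pitches D-F#-A-C form a dominant seventh chord rooted on D.
D is not a diatonic chord root with this quality in D minor, but it lies a perfect fifth above G (iv), so the chord functions as an applied dominant of iv.
With F# in the bass the chord is in first inversion, so the figured bass is 65.

V65/iv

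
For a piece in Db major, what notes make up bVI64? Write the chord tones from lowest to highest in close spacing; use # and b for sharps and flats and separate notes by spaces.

Fb Bbb Db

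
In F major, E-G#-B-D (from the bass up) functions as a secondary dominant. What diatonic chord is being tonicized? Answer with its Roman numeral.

iii

The chord is a dominant seventh chord on E.
A dominant resolves down a perfect fifth: E → A. In F major, A is scale degree 3, i.e. iii.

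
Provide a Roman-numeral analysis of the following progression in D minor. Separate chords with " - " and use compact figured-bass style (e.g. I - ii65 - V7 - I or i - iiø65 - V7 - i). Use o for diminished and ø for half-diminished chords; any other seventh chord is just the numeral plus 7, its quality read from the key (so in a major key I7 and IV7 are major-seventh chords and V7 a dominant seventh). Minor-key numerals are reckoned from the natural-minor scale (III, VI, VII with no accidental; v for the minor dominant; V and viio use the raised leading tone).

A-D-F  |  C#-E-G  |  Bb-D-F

i64 - viio - VI

A-D-F: minor triad on D = scale degree 1 → i64.
C#-E-G: diminished triad on C# = scale degree 7 → viio.
Bb-D-F: major triad on Bb = scale degree 6 → VI.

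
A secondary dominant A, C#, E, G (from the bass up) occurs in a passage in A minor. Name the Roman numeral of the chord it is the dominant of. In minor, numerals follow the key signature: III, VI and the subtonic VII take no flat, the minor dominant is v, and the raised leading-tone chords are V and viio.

The chord is a dominant seventh chord on A.
A dominant resolves down a perfect fifth: A → D. In A minor, D is scale degree 4, i.e. iv.

iv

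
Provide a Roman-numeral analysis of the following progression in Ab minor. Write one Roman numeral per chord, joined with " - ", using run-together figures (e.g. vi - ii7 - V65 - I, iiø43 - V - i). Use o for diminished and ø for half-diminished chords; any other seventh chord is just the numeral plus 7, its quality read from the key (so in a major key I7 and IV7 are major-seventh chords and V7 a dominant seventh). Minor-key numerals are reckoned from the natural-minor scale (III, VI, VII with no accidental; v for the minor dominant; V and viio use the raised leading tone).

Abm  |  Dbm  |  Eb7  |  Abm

Abm: root Ab is the tonic; minor triad there is i.
Dbm: root Db is the subdominant; minor triad there is iv.
Eb7: dominant seventh chord on Eb = scale degree 5 → V7.
Abm: minor triad on Ab = scale degree 1 → i.

i - iv - V7 - i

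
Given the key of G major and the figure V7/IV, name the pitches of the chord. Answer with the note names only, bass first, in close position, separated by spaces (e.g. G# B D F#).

G B D F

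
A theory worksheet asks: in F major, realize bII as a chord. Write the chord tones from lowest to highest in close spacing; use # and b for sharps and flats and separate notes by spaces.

Gb Bb Db

bII is the Neapolitan chord — a major triad on the lowered second degree. In F major that root is Gb.
So the chord is Gb-Bb-Db.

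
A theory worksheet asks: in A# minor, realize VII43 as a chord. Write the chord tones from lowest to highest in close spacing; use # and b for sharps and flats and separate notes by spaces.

D# F# G# B#

The numeral's case and figure indicate a dominant seventh chord. In A# minor its root, the subtonic, is G#.
That chord is spelled G#-B#-D#-F#.
With the 43 figure the chord is in second inversion; from the bass D# upward in close position it reads D#-F#-G#-B#.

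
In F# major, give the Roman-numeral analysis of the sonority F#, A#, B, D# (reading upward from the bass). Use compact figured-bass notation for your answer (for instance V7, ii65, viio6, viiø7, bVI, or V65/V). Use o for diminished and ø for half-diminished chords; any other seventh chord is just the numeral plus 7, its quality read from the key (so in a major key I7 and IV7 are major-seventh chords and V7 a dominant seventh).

IV43

Stacked in thirds the chord is B-D#-F#-A#: a major seventh chord on B.
B is scale degree 4 in F# major, and a major seventh chord on that degree is written IV7.
With F# in the bass the chord is in second inversion, so the figured bass is 43.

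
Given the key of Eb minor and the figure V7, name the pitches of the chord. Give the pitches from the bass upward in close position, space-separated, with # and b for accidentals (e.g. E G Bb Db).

Bb D F Ab

In Eb minor, the dominant is Bb. The dominant is major (leading tone raised), so V is a dominant seventh chord.
That chord is spelled Bb-D-F-Ab.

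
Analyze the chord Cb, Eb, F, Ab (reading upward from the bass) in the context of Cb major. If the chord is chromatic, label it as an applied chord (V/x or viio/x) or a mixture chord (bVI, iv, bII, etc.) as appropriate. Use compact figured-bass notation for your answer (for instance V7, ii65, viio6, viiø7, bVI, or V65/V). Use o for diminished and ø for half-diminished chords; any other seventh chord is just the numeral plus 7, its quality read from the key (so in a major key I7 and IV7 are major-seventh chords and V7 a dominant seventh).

viiø43/V

The pitches F-Ab-Cb-Eb form a half-diminished seventh chord rooted on F.
F sits a half step below Gb (V in Cb major); a diminished chord there is the applied leading-tone chord of V.
With Cb in the bass the chord is in second inversion, so the figured bass is 43.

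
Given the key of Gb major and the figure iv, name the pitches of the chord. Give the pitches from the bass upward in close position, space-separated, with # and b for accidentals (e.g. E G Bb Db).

Cb Ebb Gb

iv is the minor subdominant, borrowed from the parallel minor. In Gb major that root is Cb.
So the chord is Cb-Ebb-Gb.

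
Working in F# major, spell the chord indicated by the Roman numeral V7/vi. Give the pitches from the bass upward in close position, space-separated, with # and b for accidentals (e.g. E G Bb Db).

A# C## E# G#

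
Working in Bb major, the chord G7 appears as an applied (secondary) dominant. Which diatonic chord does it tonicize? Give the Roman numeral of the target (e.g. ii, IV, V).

The chord is a dominant seventh chord on G.
A dominant resolves down a perfect fifth: G → C. In Bb major, C is scale degree 2, i.e. ii.

ii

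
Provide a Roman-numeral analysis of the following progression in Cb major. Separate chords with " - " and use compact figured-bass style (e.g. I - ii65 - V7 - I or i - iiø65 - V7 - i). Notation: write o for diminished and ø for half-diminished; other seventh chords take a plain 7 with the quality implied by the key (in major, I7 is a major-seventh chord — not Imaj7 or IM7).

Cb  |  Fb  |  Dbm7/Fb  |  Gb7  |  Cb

I - IV - ii65 - V7 - I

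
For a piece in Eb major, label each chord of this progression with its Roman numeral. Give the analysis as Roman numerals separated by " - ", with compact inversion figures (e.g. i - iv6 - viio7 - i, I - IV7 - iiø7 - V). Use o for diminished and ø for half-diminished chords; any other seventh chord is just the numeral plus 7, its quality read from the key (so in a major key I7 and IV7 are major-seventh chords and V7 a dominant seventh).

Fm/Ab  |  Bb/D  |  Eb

Fm/Ab: minor triad on F = scale degree 2 → ii6.
Bb/D: root Bb is the dominant; major triad there is V6.
Eb has root Eb, degree 1 in Eb major, so I.

ii6 - V6 - I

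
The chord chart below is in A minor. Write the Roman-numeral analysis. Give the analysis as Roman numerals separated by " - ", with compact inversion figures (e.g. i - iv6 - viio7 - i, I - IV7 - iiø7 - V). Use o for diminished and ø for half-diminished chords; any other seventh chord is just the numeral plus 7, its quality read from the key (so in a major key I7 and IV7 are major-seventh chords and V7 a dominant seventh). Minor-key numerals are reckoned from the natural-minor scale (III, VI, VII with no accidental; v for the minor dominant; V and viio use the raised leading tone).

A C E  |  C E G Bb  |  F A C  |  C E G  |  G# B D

A-C-E: root A is the tonic; minor triad there is i.
C-E-G-Bb is the secondary dominant of VI (dominant seventh chord on C): V7/VI.
F-A-C has root F, degree 6 in A minor, so VI.
C-E-G has root C, degree 3 in A minor, so III.
G#-B-D has root G#, degree 7 in A minor, so viio.

i - V7/VI - VI - III - viio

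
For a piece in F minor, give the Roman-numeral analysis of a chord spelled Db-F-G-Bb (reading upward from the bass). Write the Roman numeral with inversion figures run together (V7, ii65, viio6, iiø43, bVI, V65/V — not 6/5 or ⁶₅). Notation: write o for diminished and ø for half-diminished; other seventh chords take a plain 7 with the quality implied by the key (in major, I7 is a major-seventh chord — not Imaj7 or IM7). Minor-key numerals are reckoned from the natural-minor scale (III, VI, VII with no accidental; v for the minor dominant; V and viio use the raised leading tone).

The pitches G-Bb-Db-F form a half-diminished seventh chord rooted on G.
In F minor, G is the supertonic; the diatonic half-diminished seventh chord there is iiø7.
With Db in the bass the chord is in second inversion, so the figured bass is 43.

iiø43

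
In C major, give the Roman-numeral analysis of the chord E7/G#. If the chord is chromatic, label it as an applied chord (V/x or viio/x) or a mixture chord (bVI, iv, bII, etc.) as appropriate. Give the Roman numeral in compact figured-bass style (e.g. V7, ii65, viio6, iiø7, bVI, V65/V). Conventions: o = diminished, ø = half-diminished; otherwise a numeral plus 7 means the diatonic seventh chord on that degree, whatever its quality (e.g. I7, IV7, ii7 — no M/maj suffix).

V65/vi

Stacked in thirds the chord is E-G#-B-D: a dominant seventh chord on E.
E is not a diatonic chord root with this quality in C major, but it lies a perfect fifth above A (vi), so the chord functions as an applied dominant of vi.
With G# in the bass the chord is in first inversion, so the figured bass is 65.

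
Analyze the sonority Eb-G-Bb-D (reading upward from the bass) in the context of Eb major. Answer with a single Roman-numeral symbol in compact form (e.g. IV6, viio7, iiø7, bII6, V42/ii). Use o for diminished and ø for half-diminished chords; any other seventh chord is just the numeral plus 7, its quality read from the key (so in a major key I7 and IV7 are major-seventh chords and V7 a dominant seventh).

I7

The pitches Eb-G-Bb-D form a major seventh chord rooted on Eb.
In Eb major, Eb is the tonic; the diatonic major seventh chord there is I7.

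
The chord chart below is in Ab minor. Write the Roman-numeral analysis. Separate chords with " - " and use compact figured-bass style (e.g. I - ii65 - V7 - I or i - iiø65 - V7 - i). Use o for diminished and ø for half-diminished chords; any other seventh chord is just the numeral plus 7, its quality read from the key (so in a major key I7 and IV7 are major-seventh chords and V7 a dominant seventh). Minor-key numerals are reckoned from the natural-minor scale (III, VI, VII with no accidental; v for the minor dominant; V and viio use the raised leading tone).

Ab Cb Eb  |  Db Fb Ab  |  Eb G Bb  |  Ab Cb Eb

i - iv - V - i

Ab-Cb-Eb has root Ab, degree 1 in Ab minor, so i.
Db-Fb-Ab has root Db, degree 4 in Ab minor, so iv.
Eb-G-Bb has root Eb, degree 5 in Ab minor, so V.
Ab-Cb-Eb: minor triad on Ab = scale degree 1 → i.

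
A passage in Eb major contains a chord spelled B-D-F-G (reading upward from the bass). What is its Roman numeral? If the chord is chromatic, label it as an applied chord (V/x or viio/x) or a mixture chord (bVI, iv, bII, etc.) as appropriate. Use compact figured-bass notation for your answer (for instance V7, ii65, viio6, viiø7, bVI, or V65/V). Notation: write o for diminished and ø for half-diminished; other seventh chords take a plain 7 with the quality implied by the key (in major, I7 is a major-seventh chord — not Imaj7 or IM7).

V65/vi

The pitches G-B-D-F form a dominant seventh chord rooted on G.
G is not a diatonic chord root with this quality in Eb major, but it lies a perfect fifth above C (vi), so the chord functions as an applied dominant of vi.
With B in the bass the chord is in first inversion, so the figured bass is 65.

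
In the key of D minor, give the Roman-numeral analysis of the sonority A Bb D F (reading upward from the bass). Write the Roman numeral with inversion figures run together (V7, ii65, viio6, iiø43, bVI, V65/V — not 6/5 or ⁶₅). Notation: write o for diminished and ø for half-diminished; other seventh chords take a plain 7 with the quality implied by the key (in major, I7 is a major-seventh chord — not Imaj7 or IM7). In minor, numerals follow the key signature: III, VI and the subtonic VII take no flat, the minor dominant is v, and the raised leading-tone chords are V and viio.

VI42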